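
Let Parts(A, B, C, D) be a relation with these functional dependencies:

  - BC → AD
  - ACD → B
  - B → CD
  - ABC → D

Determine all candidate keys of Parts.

{B}, {A, C, D}

{B}⁺: B→CD adds C, D; BC→AD adds A → {A, B, C, D}.
{A, C, D}⁺: ACD→B adds B → {A, B, C, D}.
Any other superkey contains one of these as a subset, so there are no further candidate keys.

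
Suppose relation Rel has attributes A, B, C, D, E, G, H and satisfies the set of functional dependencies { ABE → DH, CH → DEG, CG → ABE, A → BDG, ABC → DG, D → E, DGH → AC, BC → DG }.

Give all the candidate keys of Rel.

{A}⁺: A→BDG adds B, D, G; D→E adds E; ABE→DH adds H; DGH→AC adds C → {A, B, C, D, E, G, H}.
{B, C}⁺: BC→DG adds D, G; CG→ABE adds A, E; ABE→DH adds H → {A, B, C, D, E, G, H}.
{C, G}⁺: CG→ABE adds A, B, E; A→BDG adds D; ABE→DH adds H → {A, B, C, D, E, G, H}.
{C, H}⁺: CH→DEG adds D, E, G; CG→ABE adds A, B → {A, B, C, D, E, G, H}.
{D, G, H}⁺: D→E adds E; DGH→AC adds A, C; CG→ABE adds B → {A, B, C, D, E, G, H}.

{A}, {B, C}, {C, G}, {C, H}, {D, G, H}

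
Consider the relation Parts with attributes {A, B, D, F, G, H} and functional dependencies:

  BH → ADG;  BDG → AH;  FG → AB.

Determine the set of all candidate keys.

Attribute F never appears on the right-hand side of any dependency, so F must belong to every candidate key.
{F}⁺ = {F}, which is not all of the schema, so we must add further attributes.
{B, F, H}⁺: BH→ADG adds A, D, G → {A, B, D, F, G, H}.
{D, F, G}⁺: FG→AB adds A, B; BDG→AH adds H → {A, B, D, F, G, H}.
{F, G, H}⁺: FG→AB adds A, B; BH→ADG adds D → {A, B, D, F, G, H}.
Any other superkey contains one of these as a subset, so there are no further candidate keys.

{B, F, H}, {D, F, G}, {F, G, H}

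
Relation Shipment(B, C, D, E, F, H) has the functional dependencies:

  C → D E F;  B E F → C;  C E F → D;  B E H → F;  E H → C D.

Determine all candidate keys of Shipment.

BCH, BEH

Attributes B, H never appear on any right-hand side, so every candidate key must contain {B, H}.
{B, H}⁺ = {B, H}, which is not all of the schema, so we must add further attributes.
{B, C, H}⁺: C→DEF adds D, E, F → {B, C, D, E, F, H}. Minimal: {C, H}⁺ = {C, D, E, F, H}; {B, H}⁺ = {B, H}; {B, C}⁺ = {B, C, D, E, F} — none reach the full schema.
{B, E, H}⁺: BEH→F adds F; EH→CD adds C, D → {B, C, D, E, F, H}. Minimal: {E, H}⁺ = {C, D, E, F, H}; {B, H}⁺ = {B, H}; {B, E}⁺ = {B, E} — none reach the full schema.
Any other superkey contains one of these as a subset, so there are no further candidate keys.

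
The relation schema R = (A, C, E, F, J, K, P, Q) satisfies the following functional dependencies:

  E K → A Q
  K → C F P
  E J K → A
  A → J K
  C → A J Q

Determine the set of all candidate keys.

{A, E}⁺: A→JK adds J, K; EK→AQ adds Q; K→CFP adds C, F, P → {A, C, E, F, J, K, P, Q}. Minimal: {E}⁺ = {E}; {A}⁺ = {A, C, F, J, K, P, Q} — none reach the full schema.
{C, E}⁺: C→AJQ adds A, J, Q; A→JK adds K; K→CFP adds F, P → {A, C, E, F, J, K, P, Q}. Minimal: {E}⁺ = {E}; {C}⁺ = {A, C, F, J, K, P, Q} — none reach the full schema.
{E, K}⁺: EK→AQ adds A, Q; K→CFP adds C, F, P; A→JK adds J → {A, C, E, F, J, K, P, Q}. Minimal: {K}⁺ = {A, C, F, J, K, P, Q}; {E}⁺ = {E} — none reach the full schema.
Any other superkey contains one of these as a subset, so there are no further candidate keys.

AE, CE, EK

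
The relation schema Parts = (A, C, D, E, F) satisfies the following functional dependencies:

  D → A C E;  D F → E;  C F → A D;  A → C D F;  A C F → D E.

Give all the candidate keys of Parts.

{A}; {D}; {C, F}

{A}⁺: A→CDF adds C, D, F; ACF→DE adds E → {A, C, D, E, F}.
{D}⁺: D→ACE adds A, C, E; A→CDF adds F → {A, C, D, E, F}.
{C, F}⁺: CF→AD adds A, D; ACF→DE adds E → {A, C, D, E, F}.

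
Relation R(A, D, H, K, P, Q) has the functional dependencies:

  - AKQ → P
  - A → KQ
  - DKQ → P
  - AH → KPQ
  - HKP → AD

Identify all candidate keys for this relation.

Attribute H never appears on the right-hand side of any dependency, so H must belong to every candidate key.
{H}⁺ = {H}, which is not all of the schema, so we must add further attributes.
{A, H}⁺: A→KQ adds K, Q; AH→KPQ adds P; HKP→AD adds D → {A, D, H, K, P, Q}. Minimal: {H}⁺ = {H}; {A}⁺ = {A, K, P, Q} — none reach the full schema.
{H, K, P}⁺: HKP→AD adds A, D; A→KQ adds Q → {A, D, H, K, P, Q}. Minimal: {K, P}⁺ = {K, P}; {H, P}⁺ = {H, P}; {H, K}⁺ = {H, K} — none reach the full schema.
{D, H, K, Q}⁺: DKQ→P adds P; HKP→AD adds A → {A, D, H, K, P, Q}. Minimal: {H, K, Q}⁺ = {H, K, Q}; {D, K, Q}⁺ = {D, K, P, Q}; {D, H, Q}⁺ = {D, H, Q}; … — none reach the full schema.

AH, HKP, DHKQ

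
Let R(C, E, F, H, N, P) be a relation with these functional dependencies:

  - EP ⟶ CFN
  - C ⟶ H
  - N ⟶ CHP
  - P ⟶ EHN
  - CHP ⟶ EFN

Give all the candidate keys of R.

N; P

{N}⁺: N→CHP adds C, H, P; P→EHN adds E; CHP→EFN adds F → {C, E, F, H, N, P}.
{P}⁺: P→EHN adds E, H, N; EP→CFN adds C, F → {C, E, F, H, N, P}.
Any other superkey contains one of these as a subset, so there are no further candidate keys.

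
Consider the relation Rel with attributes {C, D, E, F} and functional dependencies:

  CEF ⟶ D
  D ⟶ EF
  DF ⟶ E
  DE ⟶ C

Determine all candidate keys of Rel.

{D}⁺: D→EF adds E, F; DE→C adds C → {C, D, E, F}.
{C, E, F}⁺: CEF→D adds D → {C, D, E, F}. Minimal: {E, F}⁺ = {E, F}; {C, F}⁺ = {C, F}; {C, E}⁺ = {C, E} — none reach the full schema.
Any other superkey contains one of these as a subset, so there are no further candidate keys.

{D}, {C, E, F}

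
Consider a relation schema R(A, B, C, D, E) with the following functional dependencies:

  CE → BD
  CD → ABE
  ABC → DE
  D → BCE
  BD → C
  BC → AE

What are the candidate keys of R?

{D}⁺: D→BCE adds B, C, E; BC→AE adds A → {A, B, C, D, E}.
{B, C}⁺: BC→AE adds A, E; CE→BD adds D → {A, B, C, D, E}.
{C, E}⁺: CE→BD adds B, D; CD→ABE adds A → {A, B, C, D, E}.

{D}; {B, C}; {C, E}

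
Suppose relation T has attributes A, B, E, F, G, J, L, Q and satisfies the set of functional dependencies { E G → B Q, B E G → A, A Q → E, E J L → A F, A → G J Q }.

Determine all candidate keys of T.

(A, L), (E, G, L), (E, J, L)

Attribute L never appears on the right-hand side of any dependency, so L must belong to every candidate key.
{L}⁺ = {L}, which is not all of the schema, so we must add further attributes.
{A, L}⁺: A→GJQ adds G, J, Q; AQ→E adds E; EJL→AF adds F; EG→BQ adds B → {A, B, E, F, G, J, L, Q}. Minimal: {L}⁺ = {L}; {A}⁺ = {A, B, E, G, J, Q} — none reach the full schema.
{E, G, L}⁺: EG→BQ adds B, Q; BEG→A adds A; A→GJQ adds J; EJL→AF adds F → {A, B, E, F, G, J, L, Q}. Minimal: {G, L}⁺ = {G, L}; {E, L}⁺ = {E, L}; {E, G}⁺ = {A, B, E, G, J, Q} — none reach the full schema.
{E, J, L}⁺: EJL→AF adds A, F; A→GJQ adds G, Q; EG→BQ adds B → {A, B, E, F, G, J, L, Q}. Minimal: {J, L}⁺ = {J, L}; {E, L}⁺ = {E, L}; {E, J}⁺ = {E, J} — none reach the full schema.
Any other superkey contains one of these as a subset, so there are no further candidate keys.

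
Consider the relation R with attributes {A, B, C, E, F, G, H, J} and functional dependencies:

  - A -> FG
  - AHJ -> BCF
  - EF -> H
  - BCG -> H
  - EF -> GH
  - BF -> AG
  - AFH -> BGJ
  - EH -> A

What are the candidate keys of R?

(A, E), (E, F), (E, H), (B, C, E, G)

Attribute E never appears on the right-hand side of any dependency, so E must belong to every candidate key.
{E}⁺ = {E}, which is not all of the schema, so we must add further attributes.
{A, E}⁺: A→FG adds F, G; EF→H adds H; AFH→BGJ adds B, J; AHJ→BCF adds C → {A, B, C, E, F, G, H, J}. Minimal: {E}⁺ = {E}; {A}⁺ = {A, F, G} — none reach the full schema.
{E, F}⁺: EF→H adds H; EF→GH adds G; EH→A adds A; AFH→BGJ adds B, J; AHJ→BCF adds C → {A, B, C, E, F, G, H, J}. Minimal: {F}⁺ = {F}; {E}⁺ = {E} — none reach the full schema.
{E, H}⁺: EH→A adds A; A→FG adds F, G; AFH→BGJ adds B, J; AHJ→BCF adds C → {A, B, C, E, F, G, H, J}. Minimal: {H}⁺ = {H}; {E}⁺ = {E} — none reach the full schema.
{B, C, E, G}⁺: BCG→H adds H; EH→A adds A; A→FG adds F; AFH→BGJ adds J → {A, B, C, E, F, G, H, J}. Minimal: {C, E, G}⁺ = {C, E, G}; {B, E, G}⁺ = {B, E, G}; {B, C, G}⁺ = {B, C, G, H}; … — none reach the full schema.
Any other superkey contains one of these as a subset, so there are no further candidate keys.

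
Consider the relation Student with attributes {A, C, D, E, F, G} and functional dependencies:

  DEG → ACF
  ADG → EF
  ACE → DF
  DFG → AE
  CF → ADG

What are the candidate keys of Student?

{C, F}⁺: CF→ADG adds A, D, G; ADG→EF adds E → {A, C, D, E, F, G}. Minimal: {F}⁺ = {F}; {C}⁺ = {C} — none reach the full schema.
{A, C, E}⁺: ACE→DF adds D, F; CF→ADG adds G → {A, C, D, E, F, G}. Minimal: {C, E}⁺ = {C, E}; {A, E}⁺ = {A, E}; {A, C}⁺ = {A, C} — none reach the full schema.
{A, D, G}⁺: ADG→EF adds E, F; DEG→ACF adds C → {A, C, D, E, F, G}. Minimal: {D, G}⁺ = {D, G}; {A, G}⁺ = {A, G}; {A, D}⁺ = {A, D} — none reach the full schema.
{D, E, G}⁺: DEG→ACF adds A, C, F → {A, C, D, E, F, G}. Minimal: {E, G}⁺ = {E, G}; {D, G}⁺ = {D, G}; {D, E}⁺ = {D, E} — none reach the full schema.
{D, F, G}⁺: DFG→AE adds A, E; DEG→ACF adds C → {A, C, D, E, F, G}. Minimal: {F, G}⁺ = {F, G}; {D, G}⁺ = {D, G}; {D, F}⁺ = {D, F} — none reach the full schema.

{C, F}, {A, C, E}, {A, D, G}, {D, E, G}, {D, F, G}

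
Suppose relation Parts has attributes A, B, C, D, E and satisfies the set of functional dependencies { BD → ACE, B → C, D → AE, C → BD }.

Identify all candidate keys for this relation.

{B}⁺: B→C adds C; C→BD adds D; BD→ACE adds A, E → {A, B, C, D, E}.
{C}⁺: C→BD adds B, D; BD→ACE adds A, E → {A, B, C, D, E}.
Any other superkey contains one of these as a subset, so there are no further candidate keys.

{B}, {C}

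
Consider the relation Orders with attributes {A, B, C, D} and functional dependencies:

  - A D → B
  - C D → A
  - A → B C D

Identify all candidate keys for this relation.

{A}⁺: A→BCD adds B, C, D → {A, B, C, D}.
{C, D}⁺: CD→A adds A; A→BCD adds B → {A, B, C, D}. Minimal: {D}⁺ = {D}; {C}⁺ = {C} — none reach the full schema.

{A}; {C, D}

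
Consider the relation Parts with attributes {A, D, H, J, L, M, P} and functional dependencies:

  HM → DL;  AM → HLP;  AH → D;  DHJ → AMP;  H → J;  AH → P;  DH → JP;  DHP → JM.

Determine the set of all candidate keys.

(A, H); (A, M); (D, H); (H, M)

{A, H}⁺: AH→D adds D; H→J adds J; AH→P adds P; DHP→JM adds M; HM→DL adds L → {A, D, H, J, L, M, P}.
{A, M}⁺: AM→HLP adds H, L, P; AH→D adds D; H→J adds J → {A, D, H, J, L, M, P}.
{D, H}⁺: H→J adds J; DH→JP adds P; DHP→JM adds M; HM→DL adds L; DHJ→AMP adds A → {A, D, H, J, L, M, P}.
{H, M}⁺: HM→DL adds D, L; H→J adds J; DH→JP adds P; DHJ→AMP adds A → {A, D, H, J, L, M, P}.
Any other superkey contains one of these as a subset, so there are no further candidate keys.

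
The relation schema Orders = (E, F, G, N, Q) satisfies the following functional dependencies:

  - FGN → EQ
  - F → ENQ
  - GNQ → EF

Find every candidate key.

Attribute G never appears on the right-hand side of any dependency, so G must belong to every candidate key.
{G}⁺ = {G}, which is not all of the schema, so we must add further attributes.
{F, G}⁺: F→ENQ adds E, N, Q → {E, F, G, N, Q}. Minimal: {G}⁺ = {G}; {F}⁺ = {E, F, N, Q} — none reach the full schema.
{G, N, Q}⁺: GNQ→EF adds E, F → {E, F, G, N, Q}. Minimal: {N, Q}⁺ = {N, Q}; {G, Q}⁺ = {G, Q}; {G, N}⁺ = {G, N} — none reach the full schema.

{F, G}, {G, N, Q}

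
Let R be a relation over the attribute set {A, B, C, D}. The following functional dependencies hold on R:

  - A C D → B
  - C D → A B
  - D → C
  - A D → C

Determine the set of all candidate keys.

Attribute D never appears on the right-hand side of any dependency, so D must belong to every candidate key.
{D}⁺ = {A, B, C, D}, which is all of the schema, so {D} is the only candidate key.

{D}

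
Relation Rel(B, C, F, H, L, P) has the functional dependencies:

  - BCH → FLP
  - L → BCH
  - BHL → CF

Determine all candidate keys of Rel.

{L}⁺: L→BCH adds B, C, H; BHL→CF adds F; BCH→FLP adds P → {B, C, F, H, L, P}.
{B, C, H}⁺: BCH→FLP adds F, L, P → {B, C, F, H, L, P}. Minimal: {C, H}⁺ = {C, H}; {B, H}⁺ = {B, H}; {B, C}⁺ = {B, C} — none reach the full schema.
Any other superkey contains one of these as a subset, so there are no further candidate keys.

(L); (B, C, H)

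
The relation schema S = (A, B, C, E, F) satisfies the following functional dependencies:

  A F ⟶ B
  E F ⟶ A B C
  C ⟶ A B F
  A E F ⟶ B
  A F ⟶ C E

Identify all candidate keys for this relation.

{C}, {A, F}, {E, F}

{C}⁺: C→ABF adds A, B, F; AF→CE adds E → {A, B, C, E, F}.
{A, F}⁺: AF→B adds B; AF→CE adds C, E → {A, B, C, E, F}.
{E, F}⁺: EF→ABC adds A, B, C → {A, B, C, E, F}.
Any other superkey contains one of these as a subset, so there are no further candidate keys.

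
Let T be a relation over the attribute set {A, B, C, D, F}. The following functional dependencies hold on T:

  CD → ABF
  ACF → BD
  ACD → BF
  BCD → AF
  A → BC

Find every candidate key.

{A, D}⁺: A→BC adds B, C; CD→ABF adds F → {A, B, C, D, F}. Minimal: {D}⁺ = {D}; {A}⁺ = {A, B, C} — none reach the full schema.
{A, F}⁺: A→BC adds B, C; ACF→BD adds D → {A, B, C, D, F}. Minimal: {F}⁺ = {F}; {A}⁺ = {A, B, C} — none reach the full schema.
{C, D}⁺: CD→ABF adds A, B, F → {A, B, C, D, F}. Minimal: {D}⁺ = {D}; {C}⁺ = {C} — none reach the full schema.

{A, D}, {A, F}, {C, D}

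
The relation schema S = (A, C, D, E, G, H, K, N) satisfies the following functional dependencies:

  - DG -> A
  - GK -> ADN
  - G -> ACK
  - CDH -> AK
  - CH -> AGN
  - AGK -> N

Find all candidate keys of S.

Attributes E, H never appear on any right-hand side, so every candidate key must contain {E, H}.
{E, H}⁺ = {E, H}, which is not all of the schema, so we must add further attributes.
{C, E, H}⁺: CH→AGN adds A, G, N; G→ACK adds K; GK→ADN adds D → {A, C, D, E, G, H, K, N}. Minimal: {E, H}⁺ = {E, H}; {C, H}⁺ = {A, C, D, G, H, K, N}; {C, E}⁺ = {C, E} — none reach the full schema.
{E, G, H}⁺: G→ACK adds A, C, K; CH→AGN adds N; GK→ADN adds D → {A, C, D, E, G, H, K, N}. Minimal: {G, H}⁺ = {A, C, D, G, H, K, N}; {E, H}⁺ = {E, H}; {E, G}⁺ = {A, C, D, E, G, K, N} — none reach the full schema.

{C, E, H}, {E, G, H}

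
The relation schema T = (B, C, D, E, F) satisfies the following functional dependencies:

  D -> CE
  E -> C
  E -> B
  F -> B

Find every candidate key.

{D, F}

Attributes D, F never appear on any right-hand side, so every candidate key must contain {D, F}.
{D, F}⁺ = {B, C, D, E, F}, which is all of the schema, so {D, F} is the only candidate key.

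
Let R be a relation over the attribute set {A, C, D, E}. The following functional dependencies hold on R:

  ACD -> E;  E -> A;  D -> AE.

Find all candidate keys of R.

CD

Attributes C, D never appear on any right-hand side, so every candidate key must contain {C, D}.
{C, D}⁺ = {A, C, D, E}, which is all of the schema, so {C, D} is the only candidate key.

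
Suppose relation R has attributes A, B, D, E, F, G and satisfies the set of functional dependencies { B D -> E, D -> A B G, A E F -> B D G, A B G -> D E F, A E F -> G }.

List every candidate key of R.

{D}, {A, B, G}, {A, E, F}

{D}⁺: D→ABG adds A, B, G; ABG→DEF adds E, F → {A, B, D, E, F, G}.
{A, B, G}⁺: ABG→DEF adds D, E, F → {A, B, D, E, F, G}.
{A, E, F}⁺: AEF→BDG adds B, D, G → {A, B, D, E, F, G}.
Any other superkey contains one of these as a subset, so there are no further candidate keys.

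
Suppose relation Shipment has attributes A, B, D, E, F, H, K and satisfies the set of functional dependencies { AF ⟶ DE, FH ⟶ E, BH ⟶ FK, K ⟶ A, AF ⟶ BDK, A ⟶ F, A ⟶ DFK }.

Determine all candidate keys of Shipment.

{A, H}, {B, H}, {H, K}

Attribute H never appears on the right-hand side of any dependency, so H must belong to every candidate key.
{H}⁺ = {H}, which is not all of the schema, so we must add further attributes.
{A, H}⁺: A→F adds F; A→DFK adds D, K; AF→DE adds E; AF→BDK adds B → {A, B, D, E, F, H, K}. Minimal: {H}⁺ = {H}; {A}⁺ = {A, B, D, E, F, K} — none reach the full schema.
{B, H}⁺: BH→FK adds F, K; K→A adds A; AF→BDK adds D; AF→DE adds E → {A, B, D, E, F, H, K}. Minimal: {H}⁺ = {H}; {B}⁺ = {B} — none reach the full schema.
{H, K}⁺: K→A adds A; A→F adds F; A→DFK adds D; AF→DE adds E; AF→BDK adds B → {A, B, D, E, F, H, K}. Minimal: {K}⁺ = {A, B, D, E, F, K}; {H}⁺ = {H} — none reach the full schema.
Any other superkey contains one of these as a subset, so there are no further candidate keys.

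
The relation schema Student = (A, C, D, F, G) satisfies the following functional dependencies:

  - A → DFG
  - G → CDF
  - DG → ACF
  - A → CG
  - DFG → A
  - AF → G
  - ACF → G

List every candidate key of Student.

{A}⁺: A→DFG adds D, F, G; G→CDF adds C → {A, C, D, F, G}.
{G}⁺: G→CDF adds C, D, F; DG→ACF adds A → {A, C, D, F, G}.

{A}; {G}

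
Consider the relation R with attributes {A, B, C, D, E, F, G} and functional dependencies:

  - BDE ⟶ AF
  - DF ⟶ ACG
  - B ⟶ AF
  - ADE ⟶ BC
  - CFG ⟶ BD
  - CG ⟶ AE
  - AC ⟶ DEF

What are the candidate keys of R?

{A, C}⁺: AC→DEF adds D, E, F; DF→ACG adds G; ADE→BC adds B → {A, B, C, D, E, F, G}. Minimal: {C}⁺ = {C}; {A}⁺ = {A} — none reach the full schema.
{B, C}⁺: B→AF adds A, F; AC→DEF adds D, E; DF→ACG adds G → {A, B, C, D, E, F, G}. Minimal: {C}⁺ = {C}; {B}⁺ = {A, B, F} — none reach the full schema.
{B, D}⁺: B→AF adds A, F; DF→ACG adds C, G; CG→AE adds E → {A, B, C, D, E, F, G}. Minimal: {D}⁺ = {D}; {B}⁺ = {A, B, F} — none reach the full schema.
{C, G}⁺: CG→AE adds A, E; AC→DEF adds D, F; ADE→BC adds B → {A, B, C, D, E, F, G}. Minimal: {G}⁺ = {G}; {C}⁺ = {C} — none reach the full schema.
{D, F}⁺: DF→ACG adds A, C, G; CFG→BD adds B; CG→AE adds E → {A, B, C, D, E, F, G}. Minimal: {F}⁺ = {F}; {D}⁺ = {D} — none reach the full schema.
{A, D, E}⁺: ADE→BC adds B, C; AC→DEF adds F; DF→ACG adds G → {A, B, C, D, E, F, G}. Minimal: {D, E}⁺ = {D, E}; {A, E}⁺ = {A, E}; {A, D}⁺ = {A, D} — none reach the full schema.
Any other superkey contains one of these as a subset, so there are no further candidate keys.

(A, C), (B, C), (B, D), (C, G), (D, F), (A, D, E)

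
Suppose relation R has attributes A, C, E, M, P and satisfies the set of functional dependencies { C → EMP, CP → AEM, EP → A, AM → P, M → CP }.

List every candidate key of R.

{C}⁺: C→EMP adds E, M, P; CP→AEM adds A → {A, C, E, M, P}.
{M}⁺: M→CP adds C, P; C→EMP adds E; CP→AEM adds A → {A, C, E, M, P}.

{C}, {M}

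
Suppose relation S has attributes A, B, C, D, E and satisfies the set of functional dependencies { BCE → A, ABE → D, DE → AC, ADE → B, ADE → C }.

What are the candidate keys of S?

Attribute E never appears on the right-hand side of any dependency, so E must belong to every candidate key.
{E}⁺ = {E}, which is not all of the schema, so we must add further attributes.
{D, E}⁺: DE→AC adds A, C; ADE→B adds B → {A, B, C, D, E}. Minimal: {E}⁺ = {E}; {D}⁺ = {D} — none reach the full schema.
{A, B, E}⁺: ABE→D adds D; DE→AC adds C → {A, B, C, D, E}. Minimal: {B, E}⁺ = {B, E}; {A, E}⁺ = {A, E}; {A, B}⁺ = {A, B} — none reach the full schema.
{B, C, E}⁺: BCE→A adds A; ABE→D adds D → {A, B, C, D, E}. Minimal: {C, E}⁺ = {C, E}; {B, E}⁺ = {B, E}; {B, C}⁺ = {B, C} — none reach the full schema.

(D, E); (A, B, E); (B, C, E)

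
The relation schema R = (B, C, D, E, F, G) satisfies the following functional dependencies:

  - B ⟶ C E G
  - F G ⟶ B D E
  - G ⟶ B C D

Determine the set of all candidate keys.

(B, F), (F, G)

Attribute F never appears on the right-hand side of any dependency, so F must belong to every candidate key.
{F}⁺ = {F}, which is not all of the schema, so we must add further attributes.
{B, F}⁺: B→CEG adds C, E, G; FG→BDE adds D → {B, C, D, E, F, G}. Minimal: {F}⁺ = {F}; {B}⁺ = {B, C, D, E, G} — none reach the full schema.
{F, G}⁺: FG→BDE adds B, D, E; G→BCD adds C → {B, C, D, E, F, G}. Minimal: {G}⁺ = {B, C, D, E, G}; {F}⁺ = {F} — none reach the full schema.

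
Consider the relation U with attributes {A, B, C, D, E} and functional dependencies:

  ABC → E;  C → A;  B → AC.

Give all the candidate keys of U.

Attributes B, D never appear on any right-hand side, so every candidate key must contain {B, D}.
{B, D}⁺ = {A, B, C, D, E}, which is all of the schema, so {B, D} is the only candidate key.

BD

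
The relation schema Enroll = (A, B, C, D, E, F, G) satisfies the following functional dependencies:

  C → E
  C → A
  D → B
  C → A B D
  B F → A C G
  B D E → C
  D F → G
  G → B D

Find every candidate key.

{B, F}, {C, F}, {D, F}, {F, G}

{B, F}⁺: BF→ACG adds A, C, G; G→BD adds D; C→E adds E → {A, B, C, D, E, F, G}. Minimal: {F}⁺ = {F}; {B}⁺ = {B} — none reach the full schema.
{C, F}⁺: C→E adds E; C→A adds A; C→ABD adds B, D; BF→ACG adds G → {A, B, C, D, E, F, G}. Minimal: {F}⁺ = {F}; {C}⁺ = {A, B, C, D, E} — none reach the full schema.
{D, F}⁺: D→B adds B; BF→ACG adds A, C, G; C→E adds E → {A, B, C, D, E, F, G}. Minimal: {F}⁺ = {F}; {D}⁺ = {B, D} — none reach the full schema.
{F, G}⁺: G→BD adds B, D; BF→ACG adds A, C; C→E adds E → {A, B, C, D, E, F, G}. Minimal: {G}⁺ = {B, D, G}; {F}⁺ = {F} — none reach the full schema.
Any other superkey contains one of these as a subset, so there are no further candidate keys.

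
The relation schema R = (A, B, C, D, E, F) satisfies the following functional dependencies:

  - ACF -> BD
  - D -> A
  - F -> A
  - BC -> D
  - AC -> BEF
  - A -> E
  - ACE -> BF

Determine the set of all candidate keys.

{A, C}; {B, C}; {C, D}; {C, F}

Attribute C never appears on the right-hand side of any dependency, so C must belong to every candidate key.
{C}⁺ = {C}, which is not all of the schema, so we must add further attributes.
{A, C}⁺: AC→BEF adds B, E, F; ACF→BD adds D → {A, B, C, D, E, F}.
{B, C}⁺: BC→D adds D; D→A adds A; AC→BEF adds E, F → {A, B, C, D, E, F}.
{C, D}⁺: D→A adds A; AC→BEF adds B, E, F → {A, B, C, D, E, F}.
{C, F}⁺: F→A adds A; AC→BEF adds B, E; ACF→BD adds D → {A, B, C, D, E, F}.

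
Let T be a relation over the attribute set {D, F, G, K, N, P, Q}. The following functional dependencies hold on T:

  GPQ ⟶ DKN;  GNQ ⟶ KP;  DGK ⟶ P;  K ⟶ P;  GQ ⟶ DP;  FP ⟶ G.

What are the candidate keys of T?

{F, G, Q}, {F, K, Q}, {F, P, Q}

Attributes F, Q never appear on any right-hand side, so every candidate key must contain {F, Q}.
{F, Q}⁺ = {F, Q}, which is not all of the schema, so we must add further attributes.
{F, G, Q}⁺: GQ→DP adds D, P; GPQ→DKN adds K, N → {D, F, G, K, N, P, Q}. Minimal: {G, Q}⁺ = {D, G, K, N, P, Q}; {F, Q}⁺ = {F, Q}; {F, G}⁺ = {F, G} — none reach the full schema.
{F, K, Q}⁺: K→P adds P; FP→G adds G; GPQ→DKN adds D, N → {D, F, G, K, N, P, Q}. Minimal: {K, Q}⁺ = {K, P, Q}; {F, Q}⁺ = {F, Q}; {F, K}⁺ = {F, G, K, P} — none reach the full schema.
{F, P, Q}⁺: FP→G adds G; GPQ→DKN adds D, K, N → {D, F, G, K, N, P, Q}. Minimal: {P, Q}⁺ = {P, Q}; {F, Q}⁺ = {F, Q}; {F, P}⁺ = {F, G, P} — none reach the full schema.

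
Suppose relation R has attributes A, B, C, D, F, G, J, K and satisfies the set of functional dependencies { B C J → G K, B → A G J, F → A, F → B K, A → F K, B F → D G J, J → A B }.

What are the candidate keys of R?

Attribute C never appears on the right-hand side of any dependency, so C must belong to every candidate key.
{C}⁺ = {C}, which is not all of the schema, so we must add further attributes.
{A, C}⁺: A→FK adds F, K; F→BK adds B; BF→DGJ adds D, G, J → {A, B, C, D, F, G, J, K}.
{B, C}⁺: B→AGJ adds A, G, J; A→FK adds F, K; BF→DGJ adds D → {A, B, C, D, F, G, J, K}.
{C, F}⁺: F→A adds A; F→BK adds B, K; BF→DGJ adds D, G, J → {A, B, C, D, F, G, J, K}.
{C, J}⁺: J→AB adds A, B; BCJ→GK adds G, K; A→FK adds F; BF→DGJ adds D → {A, B, C, D, F, G, J, K}.
Any other superkey contains one of these as a subset, so there are no further candidate keys.

{A, C}, {B, C}, {C, F}, {C, J}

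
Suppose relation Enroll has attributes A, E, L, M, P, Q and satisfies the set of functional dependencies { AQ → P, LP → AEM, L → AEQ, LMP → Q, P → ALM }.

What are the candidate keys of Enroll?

(L), (P), (A, Q)

{L}⁺: L→AEQ adds A, E, Q; AQ→P adds P; LP→AEM adds M → {A, E, L, M, P, Q}.
{P}⁺: P→ALM adds A, L, M; LP→AEM adds E; L→AEQ adds Q → {A, E, L, M, P, Q}.
{A, Q}⁺: AQ→P adds P; P→ALM adds L, M; LP→AEM adds E → {A, E, L, M, P, Q}. Minimal: {Q}⁺ = {Q}; {A}⁺ = {A} — none reach the full schema.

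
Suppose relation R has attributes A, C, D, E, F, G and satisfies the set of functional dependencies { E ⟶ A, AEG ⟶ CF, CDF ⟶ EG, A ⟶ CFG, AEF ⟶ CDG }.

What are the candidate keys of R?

{E}⁺: E→A adds A; A→CFG adds C, F, G; AEF→CDG adds D → {A, C, D, E, F, G}.
{A, D}⁺: A→CFG adds C, F, G; CDF→EG adds E → {A, C, D, E, F, G}.
{C, D, F}⁺: CDF→EG adds E, G; E→A adds A → {A, C, D, E, F, G}.

E, AD, CDF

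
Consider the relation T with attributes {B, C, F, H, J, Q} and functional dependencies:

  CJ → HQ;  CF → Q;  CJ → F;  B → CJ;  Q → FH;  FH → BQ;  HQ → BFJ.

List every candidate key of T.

{B}; {Q}; {C, F}; {C, J}; {F, H}

{B}⁺: B→CJ adds C, J; CJ→HQ adds H, Q; CJ→F adds F → {B, C, F, H, J, Q}.
{Q}⁺: Q→FH adds F, H; FH→BQ adds B; HQ→BFJ adds J; B→CJ adds C → {B, C, F, H, J, Q}.
{C, F}⁺: CF→Q adds Q; Q→FH adds H; FH→BQ adds B; HQ→BFJ adds J → {B, C, F, H, J, Q}. Minimal: {F}⁺ = {F}; {C}⁺ = {C} — none reach the full schema.
{C, J}⁺: CJ→HQ adds H, Q; CJ→F adds F; FH→BQ adds B → {B, C, F, H, J, Q}. Minimal: {J}⁺ = {J}; {C}⁺ = {C} — none reach the full schema.
{F, H}⁺: FH→BQ adds B, Q; HQ→BFJ adds J; B→CJ adds C → {B, C, F, H, J, Q}. Minimal: {H}⁺ = {H}; {F}⁺ = {F} — none reach the full schema.
Any other superkey contains one of these as a subset, so there are no further candidate keys.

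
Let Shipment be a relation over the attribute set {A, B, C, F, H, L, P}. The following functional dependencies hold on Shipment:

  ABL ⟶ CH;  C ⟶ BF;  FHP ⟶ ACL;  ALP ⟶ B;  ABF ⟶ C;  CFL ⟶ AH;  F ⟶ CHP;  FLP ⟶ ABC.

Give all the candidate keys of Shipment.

{C}⁺: C→BF adds B, F; F→CHP adds H, P; FHP→ACL adds A, L → {A, B, C, F, H, L, P}.
{F}⁺: F→CHP adds C, H, P; C→BF adds B; FHP→ACL adds A, L → {A, B, C, F, H, L, P}.
{A, B, L}⁺: ABL→CH adds C, H; C→BF adds F; F→CHP adds P → {A, B, C, F, H, L, P}. Minimal: {B, L}⁺ = {B, L}; {A, L}⁺ = {A, L}; {A, B}⁺ = {A, B} — none reach the full schema.
{A, L, P}⁺: ALP→B adds B; ABL→CH adds C, H; C→BF adds F → {A, B, C, F, H, L, P}. Minimal: {L, P}⁺ = {L, P}; {A, P}⁺ = {A, P}; {A, L}⁺ = {A, L} — none reach the full schema.
Any other superkey contains one of these as a subset, so there are no further candidate keys.

(C), (F), (A, B, L), (A, L, P)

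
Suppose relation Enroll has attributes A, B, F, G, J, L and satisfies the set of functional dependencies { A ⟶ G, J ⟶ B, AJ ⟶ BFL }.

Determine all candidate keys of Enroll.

Attributes A, J never appear on any right-hand side, so every candidate key must contain {A, J}.
{A, J}⁺ = {A, B, F, G, J, L}, which is all of the schema, so {A, J} is the only candidate key.

{A, J}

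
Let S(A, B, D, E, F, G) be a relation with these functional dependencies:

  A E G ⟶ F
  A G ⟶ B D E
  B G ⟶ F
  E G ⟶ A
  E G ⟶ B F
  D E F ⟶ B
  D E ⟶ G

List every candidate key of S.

AG; DE; EG

{A, G}⁺: AG→BDE adds B, D, E; BG→F adds F → {A, B, D, E, F, G}. Minimal: {G}⁺ = {G}; {A}⁺ = {A} — none reach the full schema.
{D, E}⁺: DE→G adds G; EG→A adds A; EG→BF adds B, F → {A, B, D, E, F, G}. Minimal: {E}⁺ = {E}; {D}⁺ = {D} — none reach the full schema.
{E, G}⁺: EG→A adds A; EG→BF adds B, F; AG→BDE adds D → {A, B, D, E, F, G}. Minimal: {G}⁺ = {G}; {E}⁺ = {E} — none reach the full schema.
Any other superkey contains one of these as a subset, so there are no further candidate keys.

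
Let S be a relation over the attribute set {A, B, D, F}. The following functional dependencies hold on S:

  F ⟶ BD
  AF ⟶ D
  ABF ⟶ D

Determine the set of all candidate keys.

{A, F}

Attributes A, F never appear on any right-hand side, so every candidate key must contain {A, F}.
{A, F}⁺ = {A, B, D, F}, which is all of the schema, so {A, F} is the only candidate key.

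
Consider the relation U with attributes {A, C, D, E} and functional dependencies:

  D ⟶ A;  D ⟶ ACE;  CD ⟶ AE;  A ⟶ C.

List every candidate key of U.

Attribute D never appears on the right-hand side of any dependency, so D must belong to every candidate key.
{D}⁺ = {A, C, D, E}, which is all of the schema, so {D} is the only candidate key.

(D)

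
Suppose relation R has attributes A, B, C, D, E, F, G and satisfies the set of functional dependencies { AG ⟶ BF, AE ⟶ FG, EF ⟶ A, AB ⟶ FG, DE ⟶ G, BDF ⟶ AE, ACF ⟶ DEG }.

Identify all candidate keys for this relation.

(A, B, C), (A, C, E), (A, C, F), (A, C, G), (C, E, F), (B, C, D, F)

Attribute C never appears on the right-hand side of any dependency, so C must belong to every candidate key.
{C}⁺ = {C}, which is not all of the schema, so we must add further attributes.
{A, B, C}⁺: AB→FG adds F, G; ACF→DEG adds D, E → {A, B, C, D, E, F, G}. Minimal: {B, C}⁺ = {B, C}; {A, C}⁺ = {A, C}; {A, B}⁺ = {A, B, F, G} — none reach the full schema.
{A, C, E}⁺: AE→FG adds F, G; ACF→DEG adds D; AG→BF adds B → {A, B, C, D, E, F, G}. Minimal: {C, E}⁺ = {C, E}; {A, E}⁺ = {A, B, E, F, G}; {A, C}⁺ = {A, C} — none reach the full schema.
{A, C, F}⁺: ACF→DEG adds D, E, G; AG→BF adds B → {A, B, C, D, E, F, G}. Minimal: {C, F}⁺ = {C, F}; {A, F}⁺ = {A, F}; {A, C}⁺ = {A, C} — none reach the full schema.
{A, C, G}⁺: AG→BF adds B, F; ACF→DEG adds D, E → {A, B, C, D, E, F, G}. Minimal: {C, G}⁺ = {C, G}; {A, G}⁺ = {A, B, F, G}; {A, C}⁺ = {A, C} — none reach the full schema.
{C, E, F}⁺: EF→A adds A; ACF→DEG adds D, G; AG→BF adds B → {A, B, C, D, E, F, G}. Minimal: {E, F}⁺ = {A, B, E, F, G}; {C, F}⁺ = {C, F}; {C, E}⁺ = {C, E} — none reach the full schema.
{B, C, D, F}⁺: BDF→AE adds A, E; ACF→DEG adds G → {A, B, C, D, E, F, G}. Minimal: {C, D, F}⁺ = {C, D, F}; {B, D, F}⁺ = {A, B, D, E, F, G}; {B, C, F}⁺ = {B, C, F}; … — none reach the full schema.
Any other superkey contains one of these as a subset, so there are no further candidate keys.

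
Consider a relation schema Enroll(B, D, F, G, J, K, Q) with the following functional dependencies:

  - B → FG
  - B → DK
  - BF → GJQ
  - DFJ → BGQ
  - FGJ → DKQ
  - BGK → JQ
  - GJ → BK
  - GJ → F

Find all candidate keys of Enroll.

{B}, {G, J}, {D, F, J}

{B}⁺: B→FG adds F, G; B→DK adds D, K; BF→GJQ adds J, Q → {B, D, F, G, J, K, Q}.
{G, J}⁺: GJ→BK adds B, K; GJ→F adds F; B→DK adds D; BF→GJQ adds Q → {B, D, F, G, J, K, Q}. Minimal: {J}⁺ = {J}; {G}⁺ = {G} — none reach the full schema.
{D, F, J}⁺: DFJ→BGQ adds B, G, Q; FGJ→DKQ adds K → {B, D, F, G, J, K, Q}. Minimal: {F, J}⁺ = {F, J}; {D, J}⁺ = {D, J}; {D, F}⁺ = {D, F} — none reach the full schema.
Any other superkey contains one of these as a subset, so there are no further candidate keys.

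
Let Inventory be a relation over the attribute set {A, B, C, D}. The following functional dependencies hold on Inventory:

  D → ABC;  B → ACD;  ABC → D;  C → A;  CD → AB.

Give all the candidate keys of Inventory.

{B}⁺: B→ACD adds A, C, D → {A, B, C, D}.
{D}⁺: D→ABC adds A, B, C → {A, B, C, D}.
Any other superkey contains one of these as a subset, so there are no further candidate keys.

B, D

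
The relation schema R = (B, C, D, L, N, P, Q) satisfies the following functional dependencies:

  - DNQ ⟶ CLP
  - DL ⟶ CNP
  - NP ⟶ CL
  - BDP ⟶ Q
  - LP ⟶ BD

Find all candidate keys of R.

{D, L}⁺: DL→CNP adds C, N, P; LP→BD adds B; BDP→Q adds Q → {B, C, D, L, N, P, Q}. Minimal: {L}⁺ = {L}; {D}⁺ = {D} — none reach the full schema.
{L, P}⁺: LP→BD adds B, D; DL→CNP adds C, N; BDP→Q adds Q → {B, C, D, L, N, P, Q}. Minimal: {P}⁺ = {P}; {L}⁺ = {L} — none reach the full schema.
{N, P}⁺: NP→CL adds C, L; LP→BD adds B, D; BDP→Q adds Q → {B, C, D, L, N, P, Q}. Minimal: {P}⁺ = {P}; {N}⁺ = {N} — none reach the full schema.
{D, N, Q}⁺: DNQ→CLP adds C, L, P; LP→BD adds B → {B, C, D, L, N, P, Q}. Minimal: {N, Q}⁺ = {N, Q}; {D, Q}⁺ = {D, Q}; {D, N}⁺ = {D, N} — none reach the full schema.

{D, L}, {L, P}, {N, P}, {D, N, Q}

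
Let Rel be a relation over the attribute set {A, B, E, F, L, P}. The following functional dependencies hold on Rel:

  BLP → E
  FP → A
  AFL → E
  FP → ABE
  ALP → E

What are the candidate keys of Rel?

Attributes F, L, P never appear on any right-hand side, so every candidate key must contain {F, L, P}.
{F, L, P}⁺ = {A, B, E, F, L, P}, which is all of the schema, so {F, L, P} is the only candidate key.

(F, L, P)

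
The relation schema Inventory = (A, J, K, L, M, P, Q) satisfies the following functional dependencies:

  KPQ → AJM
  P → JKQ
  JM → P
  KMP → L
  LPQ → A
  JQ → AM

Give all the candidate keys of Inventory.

(P), (J, M), (J, Q)

{P}⁺: P→JKQ adds J, K, Q; JQ→AM adds A, M; KMP→L adds L → {A, J, K, L, M, P, Q}.
{J, M}⁺: JM→P adds P; P→JKQ adds K, Q; KMP→L adds L; LPQ→A adds A → {A, J, K, L, M, P, Q}.
{J, Q}⁺: JQ→AM adds A, M; JM→P adds P; P→JKQ adds K; KMP→L adds L → {A, J, K, L, M, P, Q}.
Any other superkey contains one of these as a subset, so there are no further candidate keys.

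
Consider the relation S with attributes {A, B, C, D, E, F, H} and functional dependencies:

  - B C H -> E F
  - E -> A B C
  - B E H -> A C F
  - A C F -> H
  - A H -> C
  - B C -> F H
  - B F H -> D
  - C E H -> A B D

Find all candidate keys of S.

{E}⁺: E→ABC adds A, B, C; BC→FH adds F, H; BFH→D adds D → {A, B, C, D, E, F, H}.
{B, C}⁺: BC→FH adds F, H; BFH→D adds D; BCH→EF adds E; E→ABC adds A → {A, B, C, D, E, F, H}. Minimal: {C}⁺ = {C}; {B}⁺ = {B} — none reach the full schema.
{A, B, H}⁺: AH→C adds C; BC→FH adds F; BFH→D adds D; BCH→EF adds E → {A, B, C, D, E, F, H}. Minimal: {B, H}⁺ = {B, H}; {A, H}⁺ = {A, C, H}; {A, B}⁺ = {A, B} — none reach the full schema.

{E}, {B, C}, {A, B, H}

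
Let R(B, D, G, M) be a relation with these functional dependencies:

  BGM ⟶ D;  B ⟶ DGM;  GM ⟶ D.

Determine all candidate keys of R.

{B}

Attribute B never appears on the right-hand side of any dependency, so B must belong to every candidate key.
{B}⁺ = {B, D, G, M}, which is all of the schema, so {B} is the only candidate key.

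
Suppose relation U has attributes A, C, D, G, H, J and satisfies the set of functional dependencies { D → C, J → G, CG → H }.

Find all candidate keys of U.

Attributes A, D, J never appear on any right-hand side, so every candidate key must contain {A, D, J}.
{A, D, J}⁺ = {A, C, D, G, H, J}, which is all of the schema, so {A, D, J} is the only candidate key.

ADJ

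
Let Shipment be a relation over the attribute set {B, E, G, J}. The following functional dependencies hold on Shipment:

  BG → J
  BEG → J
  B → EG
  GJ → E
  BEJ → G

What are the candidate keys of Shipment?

{B}

Attribute B never appears on the right-hand side of any dependency, so B must belong to every candidate key.
{B}⁺ = {B, E, G, J}, which is all of the schema, so {B} is the only candidate key.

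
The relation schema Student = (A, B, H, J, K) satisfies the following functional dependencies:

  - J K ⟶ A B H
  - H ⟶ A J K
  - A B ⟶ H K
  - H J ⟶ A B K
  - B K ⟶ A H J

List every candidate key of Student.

{H}; {A, B}; {B, K}; {J, K}

{H}⁺: H→AJK adds A, J, K; HJ→ABK adds B → {A, B, H, J, K}.
{A, B}⁺: AB→HK adds H, K; BK→AHJ adds J → {A, B, H, J, K}. Minimal: {B}⁺ = {B}; {A}⁺ = {A} — none reach the full schema.
{B, K}⁺: BK→AHJ adds A, H, J → {A, B, H, J, K}. Minimal: {K}⁺ = {K}; {B}⁺ = {B} — none reach the full schema.
{J, K}⁺: JK→ABH adds A, B, H → {A, B, H, J, K}. Minimal: {K}⁺ = {K}; {J}⁺ = {J} — none reach the full schema.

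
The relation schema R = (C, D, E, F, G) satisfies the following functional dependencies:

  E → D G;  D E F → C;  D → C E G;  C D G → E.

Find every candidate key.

DF, EF

Attribute F never appears on the right-hand side of any dependency, so F must belong to every candidate key.
{F}⁺ = {F}, which is not all of the schema, so we must add further attributes.
{D, F}⁺: D→CEG adds C, E, G → {C, D, E, F, G}. Minimal: {F}⁺ = {F}; {D}⁺ = {C, D, E, G} — none reach the full schema.
{E, F}⁺: E→DG adds D, G; DEF→C adds C → {C, D, E, F, G}. Minimal: {F}⁺ = {F}; {E}⁺ = {C, D, E, G} — none reach the full schema.
Any other superkey contains one of these as a subset, so there are no further candidate keys.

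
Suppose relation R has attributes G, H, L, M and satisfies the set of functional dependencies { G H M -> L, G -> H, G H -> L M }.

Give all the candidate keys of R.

{G}

Attribute G never appears on the right-hand side of any dependency, so G must belong to every candidate key.
{G}⁺ = {G, H, L, M}, which is all of the schema, so {G} is the only candidate key.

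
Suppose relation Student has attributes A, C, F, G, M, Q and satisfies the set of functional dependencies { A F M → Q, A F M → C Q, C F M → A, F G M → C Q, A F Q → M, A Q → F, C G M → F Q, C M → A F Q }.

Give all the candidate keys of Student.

Attribute G never appears on the right-hand side of any dependency, so G must belong to every candidate key.
{G}⁺ = {G}, which is not all of the schema, so we must add further attributes.
{A, G, Q}⁺: AQ→F adds F; AFQ→M adds M; AFM→CQ adds C → {A, C, F, G, M, Q}. Minimal: {G, Q}⁺ = {G, Q}; {A, Q}⁺ = {A, C, F, M, Q}; {A, G}⁺ = {A, G} — none reach the full schema.
{C, G, M}⁺: CGM→FQ adds F, Q; CM→AFQ adds A → {A, C, F, G, M, Q}. Minimal: {G, M}⁺ = {G, M}; {C, M}⁺ = {A, C, F, M, Q}; {C, G}⁺ = {C, G} — none reach the full schema.
{F, G, M}⁺: FGM→CQ adds C, Q; CM→AFQ adds A → {A, C, F, G, M, Q}. Minimal: {G, M}⁺ = {G, M}; {F, M}⁺ = {F, M}; {F, G}⁺ = {F, G} — none reach the full schema.
Any other superkey contains one of these as a subset, so there are no further candidate keys.

(A, G, Q), (C, G, M), (F, G, M)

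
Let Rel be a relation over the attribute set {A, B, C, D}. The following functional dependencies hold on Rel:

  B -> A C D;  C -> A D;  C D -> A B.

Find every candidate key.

{B}⁺: B→ACD adds A, C, D → {A, B, C, D}.
{C}⁺: C→AD adds A, D; CD→AB adds B → {A, B, C, D}.
Any other superkey contains one of these as a subset, so there are no further candidate keys.

{B}, {C}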